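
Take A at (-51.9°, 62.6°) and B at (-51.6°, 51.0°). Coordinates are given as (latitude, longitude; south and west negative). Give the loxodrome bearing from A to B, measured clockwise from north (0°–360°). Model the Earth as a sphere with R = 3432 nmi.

Δψ = ln[tan(π/4+φ₂/2)/tan(π/4+φ₁/2)] = +0.0085
Δλ = -0.2025 rad (taken the short way round)
course = atan2(Δλ, Δψ) = 272.39°

272.4°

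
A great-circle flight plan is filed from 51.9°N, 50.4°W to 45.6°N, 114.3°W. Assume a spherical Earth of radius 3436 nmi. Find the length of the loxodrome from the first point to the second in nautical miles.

Δψ = ln[tan(π/4+φ₂/2)/tan(π/4+φ₁/2)] = -0.1671;  Δφ = -0.1100 rad,  Δλ = -1.1153 rad
q = Δφ/Δψ = 0.6581
d = R·√(Δφ² + q²Δλ²) = 3436·0.74220 = 2550 nmi

2550 nmi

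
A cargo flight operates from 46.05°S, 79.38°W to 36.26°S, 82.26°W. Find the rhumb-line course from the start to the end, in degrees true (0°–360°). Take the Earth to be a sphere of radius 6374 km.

347.5°

Meridional parts: M(φ₁)=-0.9075, M(φ₂)=-0.6799 → ΔM = +0.2276;  Δλ = -0.0503 rad
tan C = Δλ / ΔM = -0.2208 → C = 347.55°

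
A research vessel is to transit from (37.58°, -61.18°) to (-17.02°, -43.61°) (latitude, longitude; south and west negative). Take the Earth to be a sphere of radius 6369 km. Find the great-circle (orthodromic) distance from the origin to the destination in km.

6342 km

cos σ = sin φ₁ sin φ₂ + cos φ₁ cos φ₂ cos Δλ
      = sin(37.58°)sin(-17.02°) + cos(37.58°)cos(-17.02°)cos(17.57°) = 0.5439
σ = 57.048° → d = Rσ = 6369·0.99568 = 6342 km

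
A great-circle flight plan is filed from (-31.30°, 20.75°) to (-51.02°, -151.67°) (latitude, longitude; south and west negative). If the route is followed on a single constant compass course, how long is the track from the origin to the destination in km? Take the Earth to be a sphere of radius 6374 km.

14427 km

Δψ = ln[tan(π/4+φ₂/2)/tan(π/4+φ₁/2)] = -0.4630;  Δφ = -0.3442 rad,  Δλ = -3.0093 rad
q = Δφ/Δψ = 0.7434
d = R·√(Δφ² + q²Δλ²) = 6374·2.26335 = 14427 km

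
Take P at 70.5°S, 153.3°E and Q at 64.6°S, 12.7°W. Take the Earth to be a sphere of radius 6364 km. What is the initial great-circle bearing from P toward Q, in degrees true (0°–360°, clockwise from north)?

N = sin Δλ·cos φ₂ = -0.1038;  D = cos φ₁ sin φ₂ − sin φ₁ cos φ₂ cos Δλ = -0.6939
initial course = atan2(N, D) = 188.51°

188.5°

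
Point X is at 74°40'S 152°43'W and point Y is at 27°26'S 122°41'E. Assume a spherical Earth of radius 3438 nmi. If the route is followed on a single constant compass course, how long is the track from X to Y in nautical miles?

3968 nmi

Δψ = ln[tan(π/4+φ₂/2)/tan(π/4+φ₁/2)] = +1.5071;  Δφ = +0.8244 rad,  Δλ = -1.4765 rad
q = Δφ/Δψ = 0.5470
d = R·√(Δφ² + q²Δλ²) = 3438·1.15408 = 3968 nmi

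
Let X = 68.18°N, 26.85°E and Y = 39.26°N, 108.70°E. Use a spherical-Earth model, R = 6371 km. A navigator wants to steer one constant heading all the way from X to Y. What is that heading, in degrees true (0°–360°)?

122.2°

Meridional parts: M(φ₁)=+1.6464, M(φ₂)=+0.7461 → ΔM = -0.9002;  Δλ = +1.4286 rad
tan C = Δλ / ΔM = -1.5869 → C = 122.22°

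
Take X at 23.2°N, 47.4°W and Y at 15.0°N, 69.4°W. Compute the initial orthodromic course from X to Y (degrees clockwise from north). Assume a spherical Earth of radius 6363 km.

θ = atan2( sin Δλ·cos φ₂ ,  cos φ₁ sin φ₂ − sin φ₁ cos φ₂ cos Δλ )
  = atan2(-0.3618, -0.1149) = 252.38°

252.4°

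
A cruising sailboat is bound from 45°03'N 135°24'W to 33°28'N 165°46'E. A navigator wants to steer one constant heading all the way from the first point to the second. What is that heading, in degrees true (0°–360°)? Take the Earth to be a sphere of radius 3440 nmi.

Meridional parts: M(φ₁)=+0.8826, M(φ₂)=+0.6205 → ΔM = -0.2621;  Δλ = -1.0268 rad
tan C = Δλ / ΔM = +3.9171 → C = 255.68°

255.7°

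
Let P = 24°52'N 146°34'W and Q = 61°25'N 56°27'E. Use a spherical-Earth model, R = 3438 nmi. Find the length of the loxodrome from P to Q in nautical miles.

Δψ = ln[tan(π/4+φ₂/2)/tan(π/4+φ₁/2)] = +0.9192;  Δφ = +0.6379 rad,  Δλ = -2.7399 rad
q = Δφ/Δψ = 0.6940
d = R·√(Δφ² + q²Δλ²) = 3438·2.00562 = 6895 nmi

6895 nmi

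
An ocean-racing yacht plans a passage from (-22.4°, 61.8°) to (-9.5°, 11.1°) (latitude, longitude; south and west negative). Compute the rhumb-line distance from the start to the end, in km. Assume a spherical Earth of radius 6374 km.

Δψ = ln[tan(π/4+φ₂/2)/tan(π/4+φ₁/2)] = +0.2347;  Δφ = +0.2251 rad,  Δλ = -0.8849 rad
q = Δφ/Δψ = 0.9591
d = R·√(Δφ² + q²Δλ²) = 6374·0.87808 = 5597 km

5597 km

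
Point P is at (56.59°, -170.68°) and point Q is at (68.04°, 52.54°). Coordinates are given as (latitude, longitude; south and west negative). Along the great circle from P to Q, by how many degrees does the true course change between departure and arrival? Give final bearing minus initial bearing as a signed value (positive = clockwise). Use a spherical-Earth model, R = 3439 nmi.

-132.0°

Initial bearing θ₁ = atan2(sin Δλ cos φ₂, cos φ₁ sin φ₂ − sin φ₁ cos φ₂ cos Δλ) = 340.87°
Final bearing θ₂ = (initial bearing from the destination back to the start) + 180° = 208.86°
Δθ = θ₂ − θ₁ = -132.0°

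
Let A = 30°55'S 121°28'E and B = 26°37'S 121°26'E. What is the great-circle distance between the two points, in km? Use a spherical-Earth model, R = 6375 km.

478 km

Haversine: a = sin²(Δφ/2)+cos φ₁ cos φ₂ sin²(Δλ/2) = 0.00141;  σ = 2·atan2(√a,√(1−a))
σ = 4.300° → d = Rσ = 6375·0.07505 = 478 km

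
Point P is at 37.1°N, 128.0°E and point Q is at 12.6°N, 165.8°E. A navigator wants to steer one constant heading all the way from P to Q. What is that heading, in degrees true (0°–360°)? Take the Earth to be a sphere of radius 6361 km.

Δψ = ln[tan(π/4+φ₂/2)/tan(π/4+φ₁/2)] = -0.4765
Δλ = +0.6597 rad (taken the short way round)
course = atan2(Δλ, Δψ) = 125.84°

125.8°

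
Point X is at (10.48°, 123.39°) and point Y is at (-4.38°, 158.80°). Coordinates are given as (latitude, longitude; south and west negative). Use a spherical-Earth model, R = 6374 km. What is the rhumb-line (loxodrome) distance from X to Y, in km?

4257 km

Rhumb course C = atan2(Δλ, Δψ) with Δψ = ln[tan(π/4+φ₂/2)/tan(π/4+φ₁/2)] = -0.2605, Δλ = +0.6180 → C = 112.85°
d = R·|Δφ| / |cos C| = 6374·0.25936 / 0.38836 = 4257 km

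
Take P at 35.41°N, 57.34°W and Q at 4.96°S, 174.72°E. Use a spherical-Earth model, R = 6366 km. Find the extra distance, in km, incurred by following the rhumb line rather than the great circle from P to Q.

Great circle: cos σ = sin φ₁ sin φ₂ + cos φ₁ cos φ₂ cos Δλ,  σ = 2.1524 rad → d_gc = 13701.9 km
Rhumb line: Δψ = -0.7483, q = Δφ/Δψ = 0.9416, d_rh = R√(Δφ²+q²Δλ²) = 14116.8 km
Excess = 14116.8 − 13701.9 = 414.9 ≈ 415 km

415 km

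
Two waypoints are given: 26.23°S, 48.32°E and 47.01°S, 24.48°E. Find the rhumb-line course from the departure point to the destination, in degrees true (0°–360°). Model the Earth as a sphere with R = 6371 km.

222.3°

Meridional parts: M(φ₁)=-0.4747, M(φ₂)=-0.9319 → ΔM = -0.4572;  Δλ = -0.4161 rad
tan C = Δλ / ΔM = +0.9101 → C = 222.30°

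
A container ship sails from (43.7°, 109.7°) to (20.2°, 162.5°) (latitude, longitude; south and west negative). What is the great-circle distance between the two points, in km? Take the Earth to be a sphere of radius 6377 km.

cos σ = sin φ₁ sin φ₂ + cos φ₁ cos φ₂ cos Δλ
      = sin(43.70°)sin(20.20°) + cos(43.70°)cos(20.20°)cos(52.80°) = 0.6488
σ = 49.550° → d = Rσ = 6377·0.86482 = 5515 km

5515 km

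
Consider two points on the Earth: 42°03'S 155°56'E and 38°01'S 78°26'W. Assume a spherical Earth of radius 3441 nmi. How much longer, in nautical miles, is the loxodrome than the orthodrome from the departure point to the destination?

621 nmi

Great circle: cos σ = sin φ₁ sin φ₂ + cos φ₁ cos φ₂ cos Δλ,  σ = 1.4991 rad → d_gc = 5158.2 nmi
Rhumb line: Δψ = +0.0920, q = Δφ/Δψ = 0.7653, d_rh = R√(Δφ²+q²Δλ²) = 5779.3 nmi
Excess = 5779.3 − 5158.2 = 621.1 ≈ 621 nmi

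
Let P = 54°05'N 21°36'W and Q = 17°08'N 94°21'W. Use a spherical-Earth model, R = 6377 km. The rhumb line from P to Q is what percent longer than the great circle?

2.7%

Great circle: σ = 1.1540 rad → d_gc = Rσ = 7359.2 km
Rhumb: Δφ = -0.6449, Δλ = -1.2697, Δψ = -0.8231, q = Δφ/Δψ = 0.7835 → d_rh = R√(Δφ²+q²Δλ²) = 7560.6 km
Excess = (7560.6 − 7359.2) / 7359.2 = 201.4 / 7359.2 = 2.74% ≈ 2.7%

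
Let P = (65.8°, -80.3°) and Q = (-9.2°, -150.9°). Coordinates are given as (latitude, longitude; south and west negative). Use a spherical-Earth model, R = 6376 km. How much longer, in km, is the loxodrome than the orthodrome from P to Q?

Great circle: cos σ = sin φ₁ sin φ₂ + cos φ₁ cos φ₂ cos Δλ,  σ = 1.5822 rad → d_gc = 10088.2 km
Rhumb line: Δψ = -1.7013, q = Δφ/Δψ = 0.7694, d_rh = R√(Δφ²+q²Δλ²) = 10305.4 km
Excess = 10305.4 − 10088.2 = 217.2 ≈ 217 km

217 km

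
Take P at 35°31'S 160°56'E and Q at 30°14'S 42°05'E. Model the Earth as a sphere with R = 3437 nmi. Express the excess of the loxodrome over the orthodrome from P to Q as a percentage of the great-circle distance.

7.8%

Great circle: σ = 1.6176 rad → d_gc = Rσ = 5559.8 nmi
Rhumb: Δφ = +0.0922, Δλ = -2.0743, Δψ = +0.1099, q = Δφ/Δψ = 0.8393 → d_rh = R√(Δφ²+q²Δλ²) = 5992.2 nmi
Excess = (5992.2 − 5559.8) / 5559.8 = 432.4 / 5559.8 = 7.78% ≈ 7.8%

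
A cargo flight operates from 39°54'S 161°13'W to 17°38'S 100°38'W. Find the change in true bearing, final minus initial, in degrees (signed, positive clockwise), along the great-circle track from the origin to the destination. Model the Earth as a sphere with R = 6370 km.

Initial bearing θ₁ = atan2(sin Δλ cos φ₂, cos φ₁ sin φ₂ − sin φ₁ cos φ₂ cos Δλ) = 85.33°
Final bearing θ₂ = (initial bearing from the destination back to the start) + 180° = 53.35°
Δθ = θ₂ − θ₁ = -32.0°

-32.0°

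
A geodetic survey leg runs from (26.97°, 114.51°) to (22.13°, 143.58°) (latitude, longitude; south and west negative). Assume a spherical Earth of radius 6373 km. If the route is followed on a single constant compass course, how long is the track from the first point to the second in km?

2989 km

Δψ = ln[tan(π/4+φ₂/2)/tan(π/4+φ₁/2)] = -0.0929;  Δφ = -0.0845 rad,  Δλ = +0.5074 rad
q = Δφ/Δψ = 0.9092
d = R·√(Δφ² + q²Δλ²) = 6373·0.46898 = 2989 km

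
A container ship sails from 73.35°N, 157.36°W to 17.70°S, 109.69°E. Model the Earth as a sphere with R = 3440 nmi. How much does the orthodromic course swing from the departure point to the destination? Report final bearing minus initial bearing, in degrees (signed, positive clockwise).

-70.1°

Initial bearing θ₁ = atan2(sin Δλ cos φ₂, cos φ₁ sin φ₂ − sin φ₁ cos φ₂ cos Δλ) = 267.58°
Final bearing θ₂ = (initial bearing from the destination back to the start) + 180° = 197.49°
Δθ = θ₂ − θ₁ = -70.1°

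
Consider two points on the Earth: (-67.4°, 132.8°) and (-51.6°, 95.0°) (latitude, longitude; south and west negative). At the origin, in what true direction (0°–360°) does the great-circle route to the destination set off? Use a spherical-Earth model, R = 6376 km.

291.8°

θ = atan2( sin Δλ·cos φ₂ ,  cos φ₁ sin φ₂ − sin φ₁ cos φ₂ cos Δλ )
  = atan2(-0.3807, +0.1519) = 291.76°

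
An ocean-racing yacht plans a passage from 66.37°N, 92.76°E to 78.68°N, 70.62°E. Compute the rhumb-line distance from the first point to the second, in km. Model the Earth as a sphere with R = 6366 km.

1540 km

Δψ = ln[tan(π/4+φ₂/2)/tan(π/4+φ₁/2)] = +0.7470;  Δφ = +0.2149 rad,  Δλ = -0.3864 rad
q = Δφ/Δψ = 0.2876
d = R·√(Δφ² + q²Δλ²) = 6366·0.24189 = 1540 km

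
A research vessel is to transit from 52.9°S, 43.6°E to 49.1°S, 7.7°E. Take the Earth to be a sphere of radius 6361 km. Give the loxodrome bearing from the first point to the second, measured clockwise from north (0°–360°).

Δψ = ln[tan(π/4+φ₂/2)/tan(π/4+φ₁/2)] = +0.1055
Δλ = -0.6266 rad (taken the short way round)
course = atan2(Δλ, Δψ) = 279.55°

279.6°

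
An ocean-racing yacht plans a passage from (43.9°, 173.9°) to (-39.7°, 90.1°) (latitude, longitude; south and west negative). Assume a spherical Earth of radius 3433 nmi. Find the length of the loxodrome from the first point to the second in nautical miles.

6766 nmi

Δψ = ln[tan(π/4+φ₂/2)/tan(π/4+φ₁/2)] = -1.6106;  Δφ = -1.4591 rad,  Δλ = -1.4626 rad
q = Δφ/Δψ = 0.9060
d = R·√(Δφ² + q²Δλ²) = 3433·1.97096 = 6766 nmi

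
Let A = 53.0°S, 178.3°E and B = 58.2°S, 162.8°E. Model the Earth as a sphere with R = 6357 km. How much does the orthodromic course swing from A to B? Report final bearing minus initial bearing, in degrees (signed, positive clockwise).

At departure: θ₁ = atan2(sin Δλ cos φ₂, cos φ₁ sin φ₂ − sin φ₁ cos φ₂ cos Δλ) = 233.05°
At arrival: θ₂ = atan2(sin Δλ cos φ₁, −cos φ₂ sin φ₁ + sin φ₂ cos φ₁ cos Δλ) = 245.87°
Δθ = θ₂ − θ₁ = +12.8°

+12.8°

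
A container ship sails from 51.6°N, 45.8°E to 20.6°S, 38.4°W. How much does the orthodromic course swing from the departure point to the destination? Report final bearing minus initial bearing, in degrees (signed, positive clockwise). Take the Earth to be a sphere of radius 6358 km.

-33.3°

Initial bearing θ₁ = atan2(sin Δλ cos φ₂, cos φ₁ sin φ₂ − sin φ₁ cos φ₂ cos Δλ) = 252.55°
Final bearing θ₂ = (initial bearing from the destination back to the start) + 180° = 219.28°
Δθ = θ₂ − θ₁ = -33.3°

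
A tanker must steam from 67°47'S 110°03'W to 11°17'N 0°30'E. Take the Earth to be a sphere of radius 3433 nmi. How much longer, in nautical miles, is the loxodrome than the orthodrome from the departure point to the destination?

Great circle: cos σ = sin φ₁ sin φ₂ + cos φ₁ cos φ₂ cos Δλ,  σ = 1.8874 rad → d_gc = 6479.3 nmi
Rhumb line: Δψ = +1.8261, q = Δφ/Δψ = 0.7557, d_rh = R√(Δφ²+q²Δλ²) = 6892.0 nmi
Excess = 6892.0 − 6479.3 = 412.7 ≈ 413 nmi

413 nmi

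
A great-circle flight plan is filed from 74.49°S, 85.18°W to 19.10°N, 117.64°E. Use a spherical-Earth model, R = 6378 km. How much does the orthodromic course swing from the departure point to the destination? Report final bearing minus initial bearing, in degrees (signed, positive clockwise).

At departure: θ₁ = atan2(sin Δλ cos φ₂, cos φ₁ sin φ₂ − sin φ₁ cos φ₂ cos Δλ) = 205.99°
At arrival: θ₂ = atan2(sin Δλ cos φ₁, −cos φ₂ sin φ₁ + sin φ₂ cos φ₁ cos Δλ) = 352.88°
Δθ = θ₂ − θ₁ = +146.9°

+146.9°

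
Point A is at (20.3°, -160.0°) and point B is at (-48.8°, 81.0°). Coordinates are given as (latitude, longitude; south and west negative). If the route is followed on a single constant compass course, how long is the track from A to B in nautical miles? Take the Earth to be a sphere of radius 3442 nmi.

Δψ = ln[tan(π/4+φ₂/2)/tan(π/4+φ₁/2)] = -1.3405;  Δφ = -1.2060 rad,  Δλ = -2.0769 rad
q = Δφ/Δψ = 0.8997
d = R·√(Δφ² + q²Δλ²) = 3442·2.22404 = 7655 nmi

7655 nmi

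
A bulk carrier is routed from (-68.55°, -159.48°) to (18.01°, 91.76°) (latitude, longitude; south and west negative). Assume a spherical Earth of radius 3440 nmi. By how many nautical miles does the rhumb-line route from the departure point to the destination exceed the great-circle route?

Great circle: cos σ = sin φ₁ sin φ₂ + cos φ₁ cos φ₂ cos Δλ,  σ = 1.9819 rad → d_gc = 6817.7 nmi
Rhumb line: Δψ = +1.9835, q = Δφ/Δψ = 0.7617, d_rh = R√(Δφ²+q²Δλ²) = 7193.4 nmi
Excess = 7193.4 − 6817.7 = 375.7 ≈ 376 nmi

376 nmi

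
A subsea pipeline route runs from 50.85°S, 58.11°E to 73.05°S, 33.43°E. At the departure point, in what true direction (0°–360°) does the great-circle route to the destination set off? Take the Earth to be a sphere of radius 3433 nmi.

N = sin Δλ·cos φ₂ = -0.1217;  D = cos φ₁ sin φ₂ − sin φ₁ cos φ₂ cos Δλ = -0.3985
initial course = atan2(N, D) = 196.99°

197.0°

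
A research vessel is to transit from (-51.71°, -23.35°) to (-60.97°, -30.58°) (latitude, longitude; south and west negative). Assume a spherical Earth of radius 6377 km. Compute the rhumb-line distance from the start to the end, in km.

Δψ = ln[tan(π/4+φ₂/2)/tan(π/4+φ₁/2)] = -0.2934;  Δφ = -0.1616 rad,  Δλ = -0.1262 rad
q = Δφ/Δψ = 0.5509
d = R·√(Δφ² + q²Δλ²) = 6377·0.17594 = 1122 km

1122 km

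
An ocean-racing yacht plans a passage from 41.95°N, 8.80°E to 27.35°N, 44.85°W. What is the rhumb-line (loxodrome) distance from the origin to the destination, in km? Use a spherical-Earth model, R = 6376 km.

Δψ = ln[tan(π/4+φ₂/2)/tan(π/4+φ₁/2)] = -0.3114;  Δφ = -0.2548 rad,  Δλ = -0.9364 rad
q = Δφ/Δψ = 0.8183
d = R·√(Δφ² + q²Δλ²) = 6376·0.80746 = 5148 km

5148 km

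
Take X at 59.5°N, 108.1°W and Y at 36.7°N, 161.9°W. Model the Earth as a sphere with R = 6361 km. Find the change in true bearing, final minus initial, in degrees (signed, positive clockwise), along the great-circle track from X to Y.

Initial bearing θ₁ = atan2(sin Δλ cos φ₂, cos φ₁ sin φ₂ − sin φ₁ cos φ₂ cos Δλ) = 260.81°
Final bearing θ₂ = (initial bearing from the destination back to the start) + 180° = 218.67°
Δθ = θ₂ − θ₁ = -42.1°

-42.1°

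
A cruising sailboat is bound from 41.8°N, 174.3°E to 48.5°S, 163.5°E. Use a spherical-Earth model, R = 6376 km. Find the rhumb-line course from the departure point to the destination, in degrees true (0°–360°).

186.1°

Δψ = ln[tan(π/4+φ₂/2)/tan(π/4+φ₁/2)] = -1.7750
Δλ = -0.1885 rad (taken the short way round)
course = atan2(Δλ, Δψ) = 186.06°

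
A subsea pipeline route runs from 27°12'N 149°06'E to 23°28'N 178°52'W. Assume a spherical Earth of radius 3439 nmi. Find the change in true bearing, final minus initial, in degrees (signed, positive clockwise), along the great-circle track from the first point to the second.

At departure: θ₁ = atan2(sin Δλ cos φ₂, cos φ₁ sin φ₂ − sin φ₁ cos φ₂ cos Δλ) = 90.15°
At arrival: θ₂ = atan2(sin Δλ cos φ₁, −cos φ₂ sin φ₁ + sin φ₂ cos φ₁ cos Δλ) = 104.16°
Δθ = θ₂ − θ₁ = +14.0°

+14.0°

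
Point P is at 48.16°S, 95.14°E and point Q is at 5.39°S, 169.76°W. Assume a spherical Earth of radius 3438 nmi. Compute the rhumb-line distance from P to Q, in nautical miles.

5541 nmi

Δψ = ln[tan(π/4+φ₂/2)/tan(π/4+φ₁/2)] = +0.8674;  Δφ = +0.7465 rad,  Δλ = +1.6598 rad
q = Δφ/Δψ = 0.8606
d = R·√(Δφ² + q²Δλ²) = 3438·1.61166 = 5541 nmi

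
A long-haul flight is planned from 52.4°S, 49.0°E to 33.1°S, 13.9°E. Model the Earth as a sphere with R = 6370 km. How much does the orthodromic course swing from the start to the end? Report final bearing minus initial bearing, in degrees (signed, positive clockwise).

+24.6°

Initial bearing θ₁ = atan2(sin Δλ cos φ₂, cos φ₁ sin φ₂ − sin φ₁ cos φ₂ cos Δλ) = 293.54°
Final bearing θ₂ = (initial bearing from the destination back to the start) + 180° = 318.11°
Δθ = θ₂ − θ₁ = +24.6°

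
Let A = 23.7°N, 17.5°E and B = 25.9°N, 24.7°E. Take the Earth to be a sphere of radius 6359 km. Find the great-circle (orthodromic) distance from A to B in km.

cos σ = sin φ₁ sin φ₂ + cos φ₁ cos φ₂ cos Δλ
      = sin(23.70°)sin(25.90°) + cos(23.70°)cos(25.90°)cos(7.20°) = 0.9928
σ = 6.895° → d = Rσ = 6359·0.12034 = 765 km

765 km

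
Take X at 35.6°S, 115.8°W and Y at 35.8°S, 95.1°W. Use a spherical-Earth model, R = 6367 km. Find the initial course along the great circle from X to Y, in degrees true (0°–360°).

96.8°

N = sin Δλ·cos φ₂ = +0.2867;  D = cos φ₁ sin φ₂ − sin φ₁ cos φ₂ cos Δλ = -0.0340
initial course = atan2(N, D) = 96.76°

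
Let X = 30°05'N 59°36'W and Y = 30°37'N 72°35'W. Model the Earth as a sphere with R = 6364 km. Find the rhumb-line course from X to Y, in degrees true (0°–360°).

272.7°

Meridional parts: M(φ₁)=+0.5510, M(φ₂)=+0.5618 → ΔM = +0.0108;  Δλ = -0.2266 rad
tan C = Δλ / ΔM = -21.0074 → C = 272.73°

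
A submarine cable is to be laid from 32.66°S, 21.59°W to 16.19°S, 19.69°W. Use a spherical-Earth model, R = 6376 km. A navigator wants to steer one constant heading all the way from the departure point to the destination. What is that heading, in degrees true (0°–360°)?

Meridional parts: M(φ₁)=-0.6037, M(φ₂)=-0.2864 → ΔM = +0.3173;  Δλ = +0.0332 rad
tan C = Δλ / ΔM = +0.1045 → C = 5.97°

6.0°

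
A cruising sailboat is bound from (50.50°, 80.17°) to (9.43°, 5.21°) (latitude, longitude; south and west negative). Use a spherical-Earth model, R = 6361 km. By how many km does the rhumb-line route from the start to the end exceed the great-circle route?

Great circle: cos σ = sin φ₁ sin φ₂ + cos φ₁ cos φ₂ cos Δλ,  σ = 1.2774 rad → d_gc = 8125.2 km
Rhumb line: Δψ = -0.8590, q = Δφ/Δψ = 0.8345, d_rh = R√(Δφ²+q²Δλ²) = 8307.6 km
Excess = 8307.6 − 8125.2 = 182.4 ≈ 182 km

182 km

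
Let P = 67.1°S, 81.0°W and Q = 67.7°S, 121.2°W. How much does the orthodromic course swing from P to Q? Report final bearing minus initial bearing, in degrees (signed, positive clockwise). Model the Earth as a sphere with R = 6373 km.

+37.3°

At departure: θ₁ = atan2(sin Δλ cos φ₂, cos φ₁ sin φ₂ − sin φ₁ cos φ₂ cos Δλ) = 249.20°
At arrival: θ₂ = atan2(sin Δλ cos φ₁, −cos φ₂ sin φ₁ + sin φ₂ cos φ₁ cos Δλ) = 286.54°
Δθ = θ₂ − θ₁ = +37.3°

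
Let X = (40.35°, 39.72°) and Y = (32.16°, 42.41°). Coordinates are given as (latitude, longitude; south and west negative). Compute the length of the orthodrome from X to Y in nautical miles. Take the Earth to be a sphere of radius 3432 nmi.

Haversine: a = sin²(Δφ/2)+cos φ₁ cos φ₂ sin²(Δλ/2) = 0.00545;  σ = 2·atan2(√a,√(1−a))
σ = 8.471° → d = Rσ = 3432·0.14785 = 507 nmi

507 nmi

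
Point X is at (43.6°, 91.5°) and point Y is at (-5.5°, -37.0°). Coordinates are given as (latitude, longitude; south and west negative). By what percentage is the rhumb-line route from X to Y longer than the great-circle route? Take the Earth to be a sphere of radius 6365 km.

4.7%

Great circle: σ = 2.1116 rad → d_gc = Rσ = 13440.4 km
Rhumb: Δφ = -0.8570, Δλ = -2.2427, Δψ = -0.9434, q = Δφ/Δψ = 0.9084 → d_rh = R√(Δφ²+q²Δλ²) = 14068.0 km
Excess = (14068.0 − 13440.4) / 13440.4 = 627.6 / 13440.4 = 4.67% ≈ 4.7%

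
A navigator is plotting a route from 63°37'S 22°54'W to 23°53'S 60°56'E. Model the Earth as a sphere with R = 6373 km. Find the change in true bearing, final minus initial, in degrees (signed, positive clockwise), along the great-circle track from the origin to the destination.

At departure: θ₁ = atan2(sin Δλ cos φ₂, cos φ₁ sin φ₂ − sin φ₁ cos φ₂ cos Δλ) = 95.77°
At arrival: θ₂ = atan2(sin Δλ cos φ₁, −cos φ₂ sin φ₁ + sin φ₂ cos φ₁ cos Δλ) = 28.92°
Δθ = θ₂ − θ₁ = -66.9°

-66.9°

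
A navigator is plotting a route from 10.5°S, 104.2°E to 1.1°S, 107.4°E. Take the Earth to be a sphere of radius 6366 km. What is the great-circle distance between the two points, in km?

1103 km

cos σ = sin φ₁ sin φ₂ + cos φ₁ cos φ₂ cos Δλ
      = sin(-10.50°)sin(-1.10°) + cos(-10.50°)cos(-1.10°)cos(3.20°) = 0.9850
σ = 9.923° → d = Rσ = 6366·0.17319 = 1103 km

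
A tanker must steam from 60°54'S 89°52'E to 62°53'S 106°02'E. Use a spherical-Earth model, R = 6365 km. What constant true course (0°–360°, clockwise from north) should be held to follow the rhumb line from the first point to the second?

Δψ = ln[tan(π/4+φ₂/2)/tan(π/4+φ₁/2)] = -0.0735
Δλ = +0.2822 rad (taken the short way round)
course = atan2(Δλ, Δψ) = 104.60°

104.6°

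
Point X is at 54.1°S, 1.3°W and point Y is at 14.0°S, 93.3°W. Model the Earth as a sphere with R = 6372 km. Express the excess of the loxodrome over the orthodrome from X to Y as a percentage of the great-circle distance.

4.5%

Great circle: σ = 1.3938 rad → d_gc = Rσ = 8881.1 km
Rhumb: Δφ = +0.6999, Δλ = -1.6057, Δψ = +0.8803, q = Δφ/Δψ = 0.7950 → d_rh = R√(Δφ²+q²Δλ²) = 9276.5 km
Excess = (9276.5 − 8881.1) / 8881.1 = 395.4 / 8881.1 = 4.452% ≈ 4.5%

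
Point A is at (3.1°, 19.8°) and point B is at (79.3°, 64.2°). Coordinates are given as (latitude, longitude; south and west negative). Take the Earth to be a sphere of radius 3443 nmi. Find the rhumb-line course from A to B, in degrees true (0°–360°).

18.5°

Meridional parts: M(φ₁)=+0.0541, M(φ₂)=+2.3682 → ΔM = +2.3141;  Δλ = +0.7749 rad
tan C = Δλ / ΔM = +0.3349 → C = 18.51°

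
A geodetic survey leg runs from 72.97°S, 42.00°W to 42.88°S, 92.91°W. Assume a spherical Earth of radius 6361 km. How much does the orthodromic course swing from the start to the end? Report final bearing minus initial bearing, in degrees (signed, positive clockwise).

+45.3°

At departure: θ₁ = atan2(sin Δλ cos φ₂, cos φ₁ sin φ₂ − sin φ₁ cos φ₂ cos Δλ) = 293.09°
At arrival: θ₂ = atan2(sin Δλ cos φ₁, −cos φ₂ sin φ₁ + sin φ₂ cos φ₁ cos Δλ) = 338.43°
Δθ = θ₂ − θ₁ = +45.3°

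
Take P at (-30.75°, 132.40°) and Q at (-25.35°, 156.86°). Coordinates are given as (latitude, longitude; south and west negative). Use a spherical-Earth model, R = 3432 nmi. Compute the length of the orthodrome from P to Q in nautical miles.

cos σ = sin φ₁ sin φ₂ + cos φ₁ cos φ₂ cos Δλ
      = sin(-30.75°)sin(-25.35°) + cos(-30.75°)cos(-25.35°)cos(24.46°) = 0.9259
σ = 22.202° → d = Rσ = 3432·0.38750 = 1330 nmi

1330 nmi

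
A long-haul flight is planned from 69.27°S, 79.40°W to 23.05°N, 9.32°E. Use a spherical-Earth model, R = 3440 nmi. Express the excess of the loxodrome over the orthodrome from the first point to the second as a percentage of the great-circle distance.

3.1%

Great circle: σ = 1.9379 rad → d_gc = Rσ = 6666.4 nmi
Rhumb: Δφ = +1.6113, Δλ = +1.5485, Δψ = +2.1124, q = Δφ/Δψ = 0.7628 → d_rh = R√(Δφ²+q²Δλ²) = 6872.5 nmi
Excess = (6872.5 − 6666.4) / 6666.4 = 206.1 / 6666.4 = 3.09% ≈ 3.1%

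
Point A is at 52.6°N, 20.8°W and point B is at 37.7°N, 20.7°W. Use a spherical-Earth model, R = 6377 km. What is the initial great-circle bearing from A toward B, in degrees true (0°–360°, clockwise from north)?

179.7°

θ = atan2( sin Δλ·cos φ₂ ,  cos φ₁ sin φ₂ − sin φ₁ cos φ₂ cos Δλ )
  = atan2(+0.0014, -0.2571) = 179.69°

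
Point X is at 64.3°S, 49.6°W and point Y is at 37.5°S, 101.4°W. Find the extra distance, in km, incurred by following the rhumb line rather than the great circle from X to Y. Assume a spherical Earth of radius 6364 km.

Great circle: cos σ = sin φ₁ sin φ₂ + cos φ₁ cos φ₂ cos Δλ,  σ = 0.7055 rad → d_gc = 4489.7 km
Rhumb line: Δψ = +0.7710, q = Δφ/Δψ = 0.6067, d_rh = R√(Δφ²+q²Δλ²) = 4587.6 km
Excess = 4587.6 − 4489.7 = 97.9 ≈ 98 km

98 km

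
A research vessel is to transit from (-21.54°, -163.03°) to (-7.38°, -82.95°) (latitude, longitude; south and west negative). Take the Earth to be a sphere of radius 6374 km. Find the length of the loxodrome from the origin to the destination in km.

Δψ = ln[tan(π/4+φ₂/2)/tan(π/4+φ₁/2)] = +0.2560;  Δφ = +0.2471 rad,  Δλ = +1.3977 rad
q = Δφ/Δψ = 0.9655
d = R·√(Δφ² + q²Δλ²) = 6374·1.37192 = 8745 km

8745 km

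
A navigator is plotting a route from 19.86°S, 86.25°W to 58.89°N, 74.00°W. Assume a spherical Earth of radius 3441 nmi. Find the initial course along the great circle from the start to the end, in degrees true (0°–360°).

6.4°

θ = atan2( sin Δλ·cos φ₂ ,  cos φ₁ sin φ₂ − sin φ₁ cos φ₂ cos Δλ )
  = atan2(+0.1096, +0.9768) = 6.40°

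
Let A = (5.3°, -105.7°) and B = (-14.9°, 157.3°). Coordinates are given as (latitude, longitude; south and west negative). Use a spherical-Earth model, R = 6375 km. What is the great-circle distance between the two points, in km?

cos σ = sin φ₁ sin φ₂ + cos φ₁ cos φ₂ cos Δλ
      = sin(5.30°)sin(-14.90°) + cos(5.30°)cos(-14.90°)cos(-97.00°) = -0.1410
σ = 98.107° → d = Rσ = 6375·1.71229 = 10916 km

10916 km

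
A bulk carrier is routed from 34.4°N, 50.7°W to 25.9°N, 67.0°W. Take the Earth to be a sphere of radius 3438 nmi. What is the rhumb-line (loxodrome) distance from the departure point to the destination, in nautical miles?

Δψ = ln[tan(π/4+φ₂/2)/tan(π/4+φ₁/2)] = -0.1718;  Δφ = -0.1484 rad,  Δλ = -0.2845 rad
q = Δφ/Δψ = 0.8634
d = R·√(Δφ² + q²Δλ²) = 3438·0.28695 = 987 nmi

987 nmi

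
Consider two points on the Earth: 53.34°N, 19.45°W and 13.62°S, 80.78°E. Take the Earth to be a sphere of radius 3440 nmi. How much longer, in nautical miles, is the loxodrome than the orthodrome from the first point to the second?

Great circle: cos σ = sin φ₁ sin φ₂ + cos φ₁ cos φ₂ cos Δλ,  σ = 1.8671 rad → d_gc = 6422.7 nmi
Rhumb line: Δψ = -1.3447, q = Δφ/Δψ = 0.8691, d_rh = R√(Δφ²+q²Δλ²) = 6596.5 nmi
Excess = 6596.5 − 6422.7 = 173.8 ≈ 174 nmi

174 nmi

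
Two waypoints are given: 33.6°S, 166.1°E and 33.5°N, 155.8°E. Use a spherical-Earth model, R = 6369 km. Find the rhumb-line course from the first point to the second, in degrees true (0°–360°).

351.8°

Meridional parts: M(φ₁)=-0.6233, M(φ₂)=+0.6212 → ΔM = +1.2444;  Δλ = -0.1798 rad
tan C = Δλ / ΔM = -0.1445 → C = 351.78°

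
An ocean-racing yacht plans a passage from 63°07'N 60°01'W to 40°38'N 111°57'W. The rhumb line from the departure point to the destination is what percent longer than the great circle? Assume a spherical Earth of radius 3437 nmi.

Great circle: σ = 0.6560 rad → d_gc = Rσ = 2254.8 nmi
Rhumb: Δφ = -0.3924, Δλ = -0.9064, Δψ = -0.6539, q = Δφ/Δψ = 0.6001 → d_rh = R√(Δφ²+q²Δλ²) = 2305.3 nmi
Excess = (2305.3 − 2254.8) / 2254.8 = 50.5 / 2254.8 = 2.24% ≈ 2.2%

2.2%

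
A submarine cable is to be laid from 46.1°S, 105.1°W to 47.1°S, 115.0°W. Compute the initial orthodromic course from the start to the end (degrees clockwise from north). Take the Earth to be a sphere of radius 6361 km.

258.1°

N = sin Δλ·cos φ₂ = -0.1170;  D = cos φ₁ sin φ₂ − sin φ₁ cos φ₂ cos Δλ = -0.0248
initial course = atan2(N, D) = 258.06°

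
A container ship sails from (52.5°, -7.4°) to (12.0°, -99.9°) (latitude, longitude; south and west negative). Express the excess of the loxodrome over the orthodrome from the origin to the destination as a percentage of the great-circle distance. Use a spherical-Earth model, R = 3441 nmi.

Great circle: σ = 1.4314 rad → d_gc = Rσ = 4925.3 nmi
Rhumb: Δφ = -0.7069, Δλ = -1.6144, Δψ = -0.8694, q = Δφ/Δψ = 0.8130 → d_rh = R√(Δφ²+q²Δλ²) = 5129.8 nmi
Excess = (5129.8 − 4925.3) / 4925.3 = 204.5 / 4925.3 = 4.152% ≈ 4.2%

4.2%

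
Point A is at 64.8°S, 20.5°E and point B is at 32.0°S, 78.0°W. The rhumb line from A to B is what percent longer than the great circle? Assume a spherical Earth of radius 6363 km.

8.4%

Great circle: σ = 1.1306 rad → d_gc = Rσ = 7194.0 km
Rhumb: Δφ = +0.5725, Δλ = -1.7191, Δψ = +0.9082, q = Δφ/Δψ = 0.6303 → d_rh = R√(Δφ²+q²Δλ²) = 7798.3 km
Excess = (7798.3 − 7194.0) / 7194.0 = 604.3 / 7194.0 = 8.40% ≈ 8.4%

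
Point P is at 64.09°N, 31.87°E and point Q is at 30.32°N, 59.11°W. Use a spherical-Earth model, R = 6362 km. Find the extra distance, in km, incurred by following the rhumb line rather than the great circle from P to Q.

Great circle: cos σ = sin φ₁ sin φ₂ + cos φ₁ cos φ₂ cos Δλ,  σ = 1.1067 rad → d_gc = 7040.70 km
Rhumb line: Δψ = -0.9137, q = Δφ/Δψ = 0.6450, d_rh = R√(Δφ²+q²Δλ²) = 7518.24 km
Excess = 7518.24 − 7040.70 = 477.54 ≈ 478 km

478 km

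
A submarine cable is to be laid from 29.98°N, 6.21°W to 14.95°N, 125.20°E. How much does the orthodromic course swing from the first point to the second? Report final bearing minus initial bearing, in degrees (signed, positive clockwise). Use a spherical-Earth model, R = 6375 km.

At departure: θ₁ = atan2(sin Δλ cos φ₂, cos φ₁ sin φ₂ − sin φ₁ cos φ₂ cos Δλ) = 53.16°
At arrival: θ₂ = atan2(sin Δλ cos φ₁, −cos φ₂ sin φ₁ + sin φ₂ cos φ₁ cos Δλ) = 134.15°
Δθ = θ₂ − θ₁ = +81.0°

+81.0°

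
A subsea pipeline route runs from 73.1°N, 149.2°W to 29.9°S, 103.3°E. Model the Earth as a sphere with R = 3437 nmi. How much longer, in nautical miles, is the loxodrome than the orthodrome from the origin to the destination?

366 nmi

Great circle: cos σ = sin φ₁ sin φ₂ + cos φ₁ cos φ₂ cos Δλ,  σ = 2.1564 rad → d_gc = 7411.7 nmi
Rhumb line: Δψ = -2.4541, q = Δφ/Δψ = 0.7325, d_rh = R√(Δφ²+q²Δλ²) = 7777.6 nmi
Excess = 7777.6 − 7411.7 = 365.9 ≈ 366 nmi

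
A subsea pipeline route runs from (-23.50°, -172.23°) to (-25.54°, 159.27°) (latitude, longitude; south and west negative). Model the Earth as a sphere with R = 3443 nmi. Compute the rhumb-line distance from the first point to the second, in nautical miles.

Rhumb course C = atan2(Δλ, Δψ) with Δψ = ln[tan(π/4+φ₂/2)/tan(π/4+φ₁/2)] = -0.0391, Δλ = -0.4974 → C = 265.50°
d = R·|Δφ| / |cos C| = 3443·0.03560 / 0.07844 = 1563 nmi

1563 nmi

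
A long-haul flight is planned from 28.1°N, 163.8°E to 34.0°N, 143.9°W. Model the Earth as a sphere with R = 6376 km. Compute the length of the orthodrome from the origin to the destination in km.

Haversine: a = sin²(Δφ/2)+cos φ₁ cos φ₂ sin²(Δλ/2) = 0.14470;  σ = 2·atan2(√a,√(1−a))
σ = 44.716° → d = Rσ = 6376·0.78044 = 4976 km

4976 km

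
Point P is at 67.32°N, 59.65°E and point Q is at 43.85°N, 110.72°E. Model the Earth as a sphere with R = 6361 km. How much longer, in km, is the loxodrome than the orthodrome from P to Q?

93 km

Great circle: cos σ = sin φ₁ sin φ₂ + cos φ₁ cos φ₂ cos Δλ,  σ = 0.6199 rad → d_gc = 3943.2 km
Rhumb line: Δψ = -0.7534, q = Δφ/Δψ = 0.5437, d_rh = R√(Δφ²+q²Δλ²) = 4036.3 km
Excess = 4036.3 − 3943.2 = 93.1 ≈ 93 km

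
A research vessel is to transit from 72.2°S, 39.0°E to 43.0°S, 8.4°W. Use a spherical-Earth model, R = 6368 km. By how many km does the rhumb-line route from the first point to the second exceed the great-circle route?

86 km

Great circle: cos σ = sin φ₁ sin φ₂ + cos φ₁ cos φ₂ cos Δλ,  σ = 0.6424 rad → d_gc = 4090.6 km
Rhumb line: Δψ = +1.0212, q = Δφ/Δψ = 0.4990, d_rh = R√(Δφ²+q²Δλ²) = 4176.6 km
Excess = 4176.6 − 4090.6 = 86.0 ≈ 86 km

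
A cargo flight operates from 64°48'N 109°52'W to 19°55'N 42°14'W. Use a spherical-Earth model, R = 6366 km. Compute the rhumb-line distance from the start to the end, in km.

Rhumb course C = atan2(Δλ, Δψ) with Δψ = ln[tan(π/4+φ₂/2)/tan(π/4+φ₁/2)] = -1.1434, Δλ = +1.1804 → C = 134.09°
d = R·|Δφ| / |cos C| = 6366·0.78336 / 0.69575 = 7168 km

7168 km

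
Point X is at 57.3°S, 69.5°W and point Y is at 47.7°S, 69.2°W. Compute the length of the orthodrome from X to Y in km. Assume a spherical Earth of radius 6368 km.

1067 km

Haversine: a = sin²(Δφ/2)+cos φ₁ cos φ₂ sin²(Δλ/2) = 0.00700;  σ = 2·atan2(√a,√(1−a))
σ = 9.602° → d = Rσ = 6368·0.16758 = 1067 km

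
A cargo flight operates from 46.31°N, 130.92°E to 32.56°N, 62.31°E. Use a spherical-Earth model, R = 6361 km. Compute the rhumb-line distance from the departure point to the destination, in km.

Rhumb course C = atan2(Δλ, Δψ) with Δψ = ln[tan(π/4+φ₂/2)/tan(π/4+φ₁/2)] = -0.3125, Δλ = -1.1975 → C = 255.37°
d = R·|Δφ| / |cos C| = 6361·0.23998 / 0.25250 = 6046 km

6046 km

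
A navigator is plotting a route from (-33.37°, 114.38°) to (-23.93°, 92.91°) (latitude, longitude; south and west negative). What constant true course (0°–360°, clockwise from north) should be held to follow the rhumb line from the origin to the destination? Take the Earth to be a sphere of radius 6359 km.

Meridional parts: M(φ₁)=-0.6184, M(φ₂)=-0.4304 → ΔM = +0.1881;  Δλ = -0.3747 rad
tan C = Δλ / ΔM = -1.9923 → C = 296.65°

296.7°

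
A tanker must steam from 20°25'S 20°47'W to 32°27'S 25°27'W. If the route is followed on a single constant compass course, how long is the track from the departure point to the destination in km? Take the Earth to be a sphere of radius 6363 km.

1414 km

Δψ = ln[tan(π/4+φ₂/2)/tan(π/4+φ₁/2)] = -0.2352;  Δφ = -0.2100 rad,  Δλ = -0.0814 rad
q = Δφ/Δψ = 0.8930
d = R·√(Δφ² + q²Δλ²) = 6363·0.22226 = 1414 km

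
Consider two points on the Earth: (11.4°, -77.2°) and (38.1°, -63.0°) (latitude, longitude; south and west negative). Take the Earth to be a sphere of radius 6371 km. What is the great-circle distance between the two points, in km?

cos σ = sin φ₁ sin φ₂ + cos φ₁ cos φ₂ cos Δλ
      = sin(11.40°)sin(38.10°) + cos(11.40°)cos(38.10°)cos(14.20°) = 0.8698
σ = 29.564° → d = Rσ = 6371·0.51600 = 3287 km

3287 km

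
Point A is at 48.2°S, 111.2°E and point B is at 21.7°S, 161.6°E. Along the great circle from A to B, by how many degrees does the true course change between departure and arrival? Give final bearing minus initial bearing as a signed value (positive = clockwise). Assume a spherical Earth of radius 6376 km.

At departure: θ₁ = atan2(sin Δλ cos φ₂, cos φ₁ sin φ₂ − sin φ₁ cos φ₂ cos Δλ) = 74.76°
At arrival: θ₂ = atan2(sin Δλ cos φ₁, −cos φ₂ sin φ₁ + sin φ₂ cos φ₁ cos Δλ) = 43.80°
Δθ = θ₂ − θ₁ = -31.0°

-31.0°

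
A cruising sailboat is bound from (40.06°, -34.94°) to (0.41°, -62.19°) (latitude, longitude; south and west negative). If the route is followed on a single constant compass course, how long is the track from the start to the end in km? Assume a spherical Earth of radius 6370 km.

5206 km

Δψ = ln[tan(π/4+φ₂/2)/tan(π/4+φ₁/2)] = -0.7571;  Δφ = -0.6920 rad,  Δλ = -0.4756 rad
q = Δφ/Δψ = 0.9140
d = R·√(Δφ² + q²Δλ²) = 6370·0.81723 = 5206 km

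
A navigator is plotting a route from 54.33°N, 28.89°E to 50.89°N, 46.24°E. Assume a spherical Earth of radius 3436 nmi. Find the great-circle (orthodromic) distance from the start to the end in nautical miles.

cos σ = sin φ₁ sin φ₂ + cos φ₁ cos φ₂ cos Δλ
      = sin(54.33°)sin(50.89°) + cos(54.33°)cos(50.89°)cos(17.35°) = 0.9815
σ = 11.049° → d = Rσ = 3436·0.19285 = 663 nmi

663 nmi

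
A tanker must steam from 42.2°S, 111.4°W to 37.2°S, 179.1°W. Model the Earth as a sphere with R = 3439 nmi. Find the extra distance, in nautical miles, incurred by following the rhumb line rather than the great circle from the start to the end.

80 nmi

Great circle: cos σ = sin φ₁ sin φ₂ + cos φ₁ cos φ₂ cos Δλ,  σ = 0.8892 rad → d_gc = 3057.98 nmi
Rhumb line: Δψ = +0.1135, q = Δφ/Δψ = 0.7688, d_rh = R√(Δφ²+q²Δλ²) = 3138.46 nmi
Excess = 3138.46 − 3057.98 = 80.48 ≈ 80 nmi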